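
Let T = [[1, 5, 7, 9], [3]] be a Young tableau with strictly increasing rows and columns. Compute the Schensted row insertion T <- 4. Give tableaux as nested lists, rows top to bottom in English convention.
[[1, 4, 7, 9], [3, 5]]

In row 1, 4 replaces 5 (the leftmost entry greater than 4); 5 is bumped to row 2. 5 is appended to row 2. The new tableau is [[1, 4, 7, 9], [3, 5]].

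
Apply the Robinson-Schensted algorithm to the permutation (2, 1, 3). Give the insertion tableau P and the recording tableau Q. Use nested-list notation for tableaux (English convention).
P = [[1, 3], [2]], Q = [[1, 3], [2]]

Insert each entry of the permutation into P by Schensted row insertion, recording in Q the position of each new cell.

After inserting 2: P = [[2]].
After inserting 1: P = [[1], [2]].
After inserting 3: P = [[1, 3], [2]].

So P = [[1, 3], [2]], Q = [[1, 3], [2]].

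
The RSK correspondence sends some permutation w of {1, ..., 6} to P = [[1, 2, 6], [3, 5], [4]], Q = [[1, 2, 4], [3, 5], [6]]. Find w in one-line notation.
Reverse the RSK construction: for i from n down to 1, find the cell of Q containing i, remove the entry at that cell from P, and reverse-bump it up through P; the value ejected from row 1 is w(i).

Step i=6: Q has 6 at row 3, column 1; remove 4 from row 3 of P and reverse-bump: 4 enters row 2 and ejects 3; 3 enters row 1 and ejects 2. So w(6) = 2. P is now [[1, 3, 6], [4, 5]].
Step i=5: Q has 5 at row 2, column 2; remove 5 from row 2 of P and reverse-bump: 5 enters row 1 and ejects 3. So w(5) = 3. P is now [[1, 5, 6], [4]].
Step i=4: Q has 4 at row 1, column 3; remove that cell from P, ejecting 6. So w(4) = 6. P is now [[1, 5], [4]].
Step i=3: Q has 3 at row 2, column 1; remove 4 from row 2 of P and reverse-bump: 4 enters row 1 and ejects 1. So w(3) = 1. P is now [[4, 5]].
Step i=2: Q has 2 at row 1, column 2; remove that cell from P, ejecting 5. So w(2) = 5. P is now [[4]].
Step i=1: Q has 1 at row 1, column 1; remove that cell from P, ejecting 4. So w(1) = 4. P is now [].

So w = 4 5 1 6 3 2.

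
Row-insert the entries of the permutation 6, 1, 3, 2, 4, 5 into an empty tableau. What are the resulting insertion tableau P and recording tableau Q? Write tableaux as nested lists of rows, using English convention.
P = [[1, 2, 4, 5], [3], [6]], Q = [[1, 3, 5, 6], [2], [4]]

Insert each entry of the permutation into P by Schensted row insertion, recording in Q the position of each new cell.

Insert 6: appended to row 1. P = [[6]], Q = [[1]].
Insert 1: 1 bumps 6 from row 1; 6 starts row 2. P = [[1], [6]], Q = [[1], [2]].
Insert 3: appended to row 1. P = [[1, 3], [6]], Q = [[1, 3], [2]].
Insert 2: 2 bumps 3 from row 1; 3 bumps 6 from row 2; 6 starts row 3. P = [[1, 2], [3], [6]], Q = [[1, 3], [2], [4]].
Insert 4: appended to row 1. P = [[1, 2, 4], [3], [6]], Q = [[1, 3, 5], [2], [4]].
Insert 5: appended to row 1. P = [[1, 2, 4, 5], [3], [6]], Q = [[1, 3, 5, 6], [2], [4]].

So P = [[1, 2, 4, 5], [3], [6]], Q = [[1, 3, 5, 6], [2], [4]].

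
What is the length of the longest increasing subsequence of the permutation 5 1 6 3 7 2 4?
3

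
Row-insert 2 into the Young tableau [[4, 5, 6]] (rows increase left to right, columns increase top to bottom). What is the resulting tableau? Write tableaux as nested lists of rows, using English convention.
[[2, 5, 6], [4]]

In row 1, 2 replaces 4 (the leftmost entry greater than 2); 4 is bumped to row 2. 4 starts a new row 2. The new tableau is [[2, 5, 6], [4]].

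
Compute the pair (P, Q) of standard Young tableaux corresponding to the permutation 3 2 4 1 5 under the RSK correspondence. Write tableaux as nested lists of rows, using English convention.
Insert each entry of the permutation into P by Schensted row insertion, recording in Q the position of each new cell.

After inserting 3: P = [[3]].
After inserting 2: P = [[2], [3]].
After inserting 4: P = [[2, 4], [3]].
After inserting 1: P = [[1, 4], [2], [3]].
After inserting 5: P = [[1, 4, 5], [2], [3]].

So P = [[1, 4, 5], [2], [3]], Q = [[1, 3, 5], [2], [4]].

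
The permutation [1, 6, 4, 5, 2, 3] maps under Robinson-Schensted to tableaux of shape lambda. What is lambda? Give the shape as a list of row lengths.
[3, 2, 1]

RSK row insertion gives P = [[1, 2, 3], [4, 5], [6]], which has shape [3, 2, 1].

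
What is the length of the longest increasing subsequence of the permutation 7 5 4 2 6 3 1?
2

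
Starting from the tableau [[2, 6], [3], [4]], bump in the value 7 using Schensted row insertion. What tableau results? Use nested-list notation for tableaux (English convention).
[[2, 6, 7], [3], [4]]

7 is larger than every entry of row 1, so it is appended to row 1. The new tableau is [[2, 6, 7], [3], [4]].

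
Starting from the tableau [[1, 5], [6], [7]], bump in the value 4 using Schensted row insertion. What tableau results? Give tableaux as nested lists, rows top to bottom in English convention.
[[1, 4], [5], [6], [7]]

In row 1, 4 replaces 5 (the leftmost entry greater than 4); 5 is bumped to row 2. In row 2, 5 replaces 6 (the leftmost entry greater than 5); 6 is bumped to row 3. In row 3, 6 replaces 7 (the leftmost entry greater than 6); 7 is bumped to row 4. 7 starts a new row 4. The new tableau is [[1, 4], [5], [6], [7]].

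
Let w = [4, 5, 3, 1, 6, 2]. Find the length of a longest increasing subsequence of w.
3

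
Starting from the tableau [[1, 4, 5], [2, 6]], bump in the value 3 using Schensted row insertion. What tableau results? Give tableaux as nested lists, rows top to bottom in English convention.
In row 1, 3 replaces 4 (the leftmost entry greater than 3); 4 is bumped to row 2. In row 2, 4 replaces 6 (the leftmost entry greater than 4); 6 is bumped to row 3. 6 starts a new row 3. The new tableau is [[1, 3, 5], [2, 4], [6]].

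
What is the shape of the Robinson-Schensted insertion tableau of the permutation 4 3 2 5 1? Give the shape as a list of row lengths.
Row-insert each entry into an empty tableau.

After inserting 4: P = [[4]].
After inserting 3: P = [[3], [4]].
After inserting 2: P = [[2], [3], [4]].
After inserting 5: P = [[2, 5], [3], [4]].
After inserting 1: P = [[1, 5], [2], [3], [4]].

The final insertion tableau P = [[1, 5], [2], [3], [4]] has shape [2, 1, 1, 1].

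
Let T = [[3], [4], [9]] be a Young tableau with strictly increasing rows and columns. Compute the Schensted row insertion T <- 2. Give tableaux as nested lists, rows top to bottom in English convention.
In row 1, 2 replaces 3 (the leftmost entry greater than 2); 3 is bumped to row 2. In row 2, 3 replaces 4 (the leftmost entry greater than 3); 4 is bumped to row 3. In row 3, 4 replaces 9 (the leftmost entry greater than 4); 9 is bumped to row 4. 9 starts a new row 4. The new tableau is [[2], [3], [4], [9]].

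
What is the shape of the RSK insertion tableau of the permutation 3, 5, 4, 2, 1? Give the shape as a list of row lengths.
[2, 1, 1, 1]

Row-insert each entry into an empty tableau.

After inserting 3: P = [[3]].
After inserting 5: P = [[3, 5]].
After inserting 4: P = [[3, 4], [5]].
After inserting 2: P = [[2, 4], [3], [5]].
After inserting 1: P = [[1, 4], [2], [3], [5]].

The final insertion tableau P = [[1, 4], [2], [3], [5]] has shape [2, 1, 1, 1].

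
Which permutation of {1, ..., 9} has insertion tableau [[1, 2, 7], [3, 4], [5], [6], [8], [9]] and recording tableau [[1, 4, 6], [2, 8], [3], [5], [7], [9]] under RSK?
9 8 3 6 5 7 1 4 2

Reverse RSK: for i = n, n-1, ..., 1, locate i in Q, remove the corresponding corner cell from P, and reverse-bump its entry up through P; the value ejected from row 1 is w(i).

So w = 9 8 3 6 5 7 1 4 2.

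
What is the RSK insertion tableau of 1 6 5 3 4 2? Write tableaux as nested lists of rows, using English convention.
P = [[1, 2, 4], [3], [5], [6]]

Insert 1: appended to row 1. P = [[1]].
Insert 6: appended to row 1. P = [[1, 6]].
Insert 5: 5 bumps 6 from row 1; 6 starts row 2. P = [[1, 5], [6]].
Insert 3: 3 bumps 5 from row 1; 5 bumps 6 from row 2; 6 starts row 3. P = [[1, 3], [5], [6]].
Insert 4: appended to row 1. P = [[1, 3, 4], [5], [6]].
Insert 2: 2 bumps 3 from row 1; 3 bumps 5 from row 2; 5 bumps 6 from row 3; 6 starts row 4. P = [[1, 2, 4], [3], [5], [6]].

So P = [[1, 2, 4], [3], [5], [6]].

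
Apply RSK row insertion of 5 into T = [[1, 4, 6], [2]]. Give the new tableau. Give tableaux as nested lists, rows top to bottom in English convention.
In row 1, 5 replaces 6 (the leftmost entry greater than 5); 6 is bumped to row 2. 6 is appended to row 2. The new tableau is [[1, 4, 5], [2, 6]].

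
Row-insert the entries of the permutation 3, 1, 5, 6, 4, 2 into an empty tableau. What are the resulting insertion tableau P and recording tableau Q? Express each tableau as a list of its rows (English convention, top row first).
Insert each entry of the permutation into P by Schensted row insertion, recording in Q the position of each new cell.

Insert 3: appended to row 1. P = [[3]], Q = [[1]].
Insert 1: 1 bumps 3 from row 1; 3 starts row 2. P = [[1], [3]], Q = [[1], [2]].
Insert 5: appended to row 1. P = [[1, 5], [3]], Q = [[1, 3], [2]].
Insert 6: appended to row 1. P = [[1, 5, 6], [3]], Q = [[1, 3, 4], [2]].
Insert 4: 4 bumps 5 from row 1; 5 appends to row 2. P = [[1, 4, 6], [3, 5]], Q = [[1, 3, 4], [2, 5]].
Insert 2: 2 bumps 4 from row 1; 4 bumps 5 from row 2; 5 starts row 3. P = [[1, 2, 6], [3, 4], [5]], Q = [[1, 3, 4], [2, 5], [6]].

So P = [[1, 2, 6], [3, 4], [5]], Q = [[1, 3, 4], [2, 5], [6]].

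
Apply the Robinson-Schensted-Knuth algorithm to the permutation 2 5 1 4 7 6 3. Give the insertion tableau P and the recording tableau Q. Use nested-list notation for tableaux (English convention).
P = [[1, 3, 6], [2, 4, 7], [5]], Q = [[1, 2, 5], [3, 4, 6], [7]]

Insert each entry of the permutation into P by Schensted row insertion, recording in Q the position of each new cell.

After inserting 2: P = [[2]].
After inserting 5: P = [[2, 5]].
After inserting 1: P = [[1, 5], [2]].
After inserting 4: P = [[1, 4], [2, 5]].
After inserting 7: P = [[1, 4, 7], [2, 5]].
After inserting 6: P = [[1, 4, 6], [2, 5, 7]].
After inserting 3: P = [[1, 3, 6], [2, 4, 7], [5]].

So P = [[1, 3, 6], [2, 4, 7], [5]], Q = [[1, 2, 5], [3, 4, 6], [7]].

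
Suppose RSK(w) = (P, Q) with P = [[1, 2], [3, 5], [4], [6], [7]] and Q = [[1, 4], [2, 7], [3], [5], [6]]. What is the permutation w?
Reverse the RSK construction: for i from n down to 1, find the cell of Q containing i, remove the entry at that cell from P, and reverse-bump it up through P; the value ejected from row 1 is w(i).

Step i=7: Q has 7 at row 2, column 2; remove 5 from row 2 of P and reverse-bump: 5 enters row 1 and ejects 2. So w(7) = 2. P is now [[1, 5], [3], [4], [6], [7]].
Step i=6: Q has 6 at row 5, column 1; remove 7 from row 5 of P and reverse-bump: 7 enters row 4 and ejects 6; 6 enters row 3 and ejects 4; 4 enters row 2 and ejects 3; 3 enters row 1 and ejects 1. So w(6) = 1. P is now [[3, 5], [4], [6], [7]].
Step i=5: Q has 5 at row 4, column 1; remove 7 from row 4 of P and reverse-bump: 7 enters row 3 and ejects 6; 6 enters row 2 and ejects 4; 4 enters row 1 and ejects 3. So w(5) = 3. P is now [[4, 5], [6], [7]].
Step i=4: Q has 4 at row 1, column 2; remove that cell from P, ejecting 5. So w(4) = 5. P is now [[4], [6], [7]].
Step i=3: Q has 3 at row 3, column 1; remove 7 from row 3 of P and reverse-bump: 7 enters row 2 and ejects 6; 6 enters row 1 and ejects 4. So w(3) = 4. P is now [[6], [7]].
Step i=2: Q has 2 at row 2, column 1; remove 7 from row 2 of P and reverse-bump: 7 enters row 1 and ejects 6. So w(2) = 6. P is now [[7]].
Step i=1: Q has 1 at row 1, column 1; remove that cell from P, ejecting 7. So w(1) = 7. P is now [].

So w = 7 6 4 5 3 1 2.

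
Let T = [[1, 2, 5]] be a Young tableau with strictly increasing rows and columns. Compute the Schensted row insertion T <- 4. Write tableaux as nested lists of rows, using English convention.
In row 1, 4 replaces 5 (the leftmost entry greater than 4); 5 is bumped to row 2. 5 starts a new row 2. The new tableau is [[1, 2, 4], [5]].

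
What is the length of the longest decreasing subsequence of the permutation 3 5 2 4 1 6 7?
3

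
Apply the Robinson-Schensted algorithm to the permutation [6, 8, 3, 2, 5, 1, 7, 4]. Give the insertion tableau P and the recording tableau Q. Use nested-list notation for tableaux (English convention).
P = [[1, 4, 7], [2, 5], [3, 8], [6]], Q = [[1, 2, 7], [3, 5], [4, 8], [6]]

Insert each entry of the permutation into P by Schensted row insertion, recording in Q the position of each new cell.

After inserting 6: P = [[6]].
After inserting 8: P = [[6, 8]].
After inserting 3: P = [[3, 8], [6]].
After inserting 2: P = [[2, 8], [3], [6]].
After inserting 5: P = [[2, 5], [3, 8], [6]].
After inserting 1: P = [[1, 5], [2, 8], [3], [6]].
After inserting 7: P = [[1, 5, 7], [2, 8], [3], [6]].
After inserting 4: P = [[1, 4, 7], [2, 5], [3, 8], [6]].

So P = [[1, 4, 7], [2, 5], [3, 8], [6]], Q = [[1, 2, 7], [3, 5], [4, 8], [6]].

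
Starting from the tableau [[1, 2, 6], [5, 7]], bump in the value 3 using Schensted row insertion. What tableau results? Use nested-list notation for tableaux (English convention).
In row 1, 3 replaces 6 (the leftmost entry greater than 3); 6 is bumped to row 2. In row 2, 6 replaces 7 (the leftmost entry greater than 6); 7 is bumped to row 3. 7 starts a new row 3. The new tableau is [[1, 2, 3], [5, 6], [7]].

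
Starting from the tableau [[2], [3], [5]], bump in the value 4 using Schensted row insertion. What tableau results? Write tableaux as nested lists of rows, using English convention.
4 is larger than every entry of row 1, so it is appended to row 1. The new tableau is [[2, 4], [3], [5]].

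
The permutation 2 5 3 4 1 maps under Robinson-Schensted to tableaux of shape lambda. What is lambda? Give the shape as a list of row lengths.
[3, 1, 1]

RSK row insertion gives P = [[1, 3, 4], [2], [5]], which has shape [3, 1, 1].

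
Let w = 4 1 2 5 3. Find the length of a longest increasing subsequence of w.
3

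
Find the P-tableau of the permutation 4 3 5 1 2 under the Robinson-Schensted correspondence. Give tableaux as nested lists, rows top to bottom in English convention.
After inserting 4: P = [[4]].
After inserting 3: P = [[3], [4]].
After inserting 5: P = [[3, 5], [4]].
After inserting 1: P = [[1, 5], [3], [4]].
After inserting 2: P = [[1, 2], [3, 5], [4]].

So P = [[1, 2], [3, 5], [4]].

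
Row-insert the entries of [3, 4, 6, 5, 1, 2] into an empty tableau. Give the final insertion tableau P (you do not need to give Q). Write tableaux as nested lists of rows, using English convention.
P = [[1, 2, 5], [3, 4], [6]]

Insert 3: appended to row 1. P = [[3]].
Insert 4: appended to row 1. P = [[3, 4]].
Insert 6: appended to row 1. P = [[3, 4, 6]].
Insert 5: 5 bumps 6 from row 1; 6 starts row 2. P = [[3, 4, 5], [6]].
Insert 1: 1 bumps 3 from row 1; 3 bumps 6 from row 2; 6 starts row 3. P = [[1, 4, 5], [3], [6]].
Insert 2: 2 bumps 4 from row 1; 4 appends to row 2. P = [[1, 2, 5], [3, 4], [6]].

So P = [[1, 2, 5], [3, 4], [6]].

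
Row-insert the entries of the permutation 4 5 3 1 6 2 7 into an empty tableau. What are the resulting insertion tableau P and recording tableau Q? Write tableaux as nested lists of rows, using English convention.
Insert each entry of the permutation into P by Schensted row insertion, recording in Q the position of each new cell.

Insert 4: appended to row 1. P = [[4]], Q = [[1]].
Insert 5: appended to row 1. P = [[4, 5]], Q = [[1, 2]].
Insert 3: 3 bumps 4 from row 1; 4 starts row 2. P = [[3, 5], [4]], Q = [[1, 2], [3]].
Insert 1: 1 bumps 3 from row 1; 3 bumps 4 from row 2; 4 starts row 3. P = [[1, 5], [3], [4]], Q = [[1, 2], [3], [4]].
Insert 6: appended to row 1. P = [[1, 5, 6], [3], [4]], Q = [[1, 2, 5], [3], [4]].
Insert 2: 2 bumps 5 from row 1; 5 appends to row 2. P = [[1, 2, 6], [3, 5], [4]], Q = [[1, 2, 5], [3, 6], [4]].
Insert 7: appended to row 1. P = [[1, 2, 6, 7], [3, 5], [4]], Q = [[1, 2, 5, 7], [3, 6], [4]].

So P = [[1, 2, 6, 7], [3, 5], [4]], Q = [[1, 2, 5, 7], [3, 6], [4]].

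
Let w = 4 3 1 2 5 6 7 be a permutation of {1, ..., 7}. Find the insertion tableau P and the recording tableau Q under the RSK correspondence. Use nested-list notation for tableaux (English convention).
P = [[1, 2, 5, 6, 7], [3], [4]], Q = [[1, 4, 5, 6, 7], [2], [3]]

Insert each entry of the permutation into P by Schensted row insertion, recording in Q the position of each new cell.

Insert 4: appended to row 1. P = [[4]].
Insert 3: 3 bumps 4 from row 1; 4 starts row 2. P = [[3], [4]].
Insert 1: 1 bumps 3 from row 1; 3 bumps 4 from row 2; 4 starts row 3. P = [[1], [3], [4]].
Insert 2: appended to row 1. P = [[1, 2], [3], [4]].
Insert 5: appended to row 1. P = [[1, 2, 5], [3], [4]].
Insert 6: appended to row 1. P = [[1, 2, 5, 6], [3], [4]].
Insert 7: appended to row 1. P = [[1, 2, 5, 6, 7], [3], [4]].

So P = [[1, 2, 5, 6, 7], [3], [4]], Q = [[1, 4, 5, 6, 7], [2], [3]].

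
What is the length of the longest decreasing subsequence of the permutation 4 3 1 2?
3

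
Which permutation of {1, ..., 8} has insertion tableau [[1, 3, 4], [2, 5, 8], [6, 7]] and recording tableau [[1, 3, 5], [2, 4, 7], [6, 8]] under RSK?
6 2 7 3 8 1 5 4

Reverse the RSK construction: for i from n down to 1, find the cell of Q containing i, remove the entry at that cell from P, and reverse-bump it up through P; the value ejected from row 1 is w(i).

Step i=8: Q has 8 at row 3, column 2; remove 7 from row 3 of P and reverse-bump: 7 enters row 2 and ejects 5; 5 enters row 1 and ejects 4. So w(8) = 4. P is now [[1, 3, 5], [2, 7, 8], [6]].
Step i=7: Q has 7 at row 2, column 3; remove 8 from row 2 of P and reverse-bump: 8 enters row 1 and ejects 5. So w(7) = 5. P is now [[1, 3, 8], [2, 7], [6]].
Step i=6: Q has 6 at row 3, column 1; remove 6 from row 3 of P and reverse-bump: 6 enters row 2 and ejects 2; 2 enters row 1 and ejects 1. So w(6) = 1. P is now [[2, 3, 8], [6, 7]].
Step i=5: Q has 5 at row 1, column 3; remove that cell from P, ejecting 8. So w(5) = 8. P is now [[2, 3], [6, 7]].
Step i=4: Q has 4 at row 2, column 2; remove 7 from row 2 of P and reverse-bump: 7 enters row 1 and ejects 3. So w(4) = 3. P is now [[2, 7], [6]].
Step i=3: Q has 3 at row 1, column 2; remove that cell from P, ejecting 7. So w(3) = 7. P is now [[2], [6]].
Step i=2: Q has 2 at row 2, column 1; remove 6 from row 2 of P and reverse-bump: 6 enters row 1 and ejects 2. So w(2) = 2. P is now [[6]].
Step i=1: Q has 1 at row 1, column 1; remove that cell from P, ejecting 6. So w(1) = 6. P is now [].

So w = 6 2 7 3 8 1 5 4.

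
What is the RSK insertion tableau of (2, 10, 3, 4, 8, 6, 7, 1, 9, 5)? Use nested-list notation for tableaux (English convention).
Insert 2: appended to row 1. P = [[2]].
Insert 10: appended to row 1. P = [[2, 10]].
Insert 3: 3 bumps 10 from row 1; 10 starts row 2. P = [[2, 3], [10]].
Insert 4: appended to row 1. P = [[2, 3, 4], [10]].
Insert 8: appended to row 1. P = [[2, 3, 4, 8], [10]].
Insert 6: 6 bumps 8 from row 1; 8 bumps 10 from row 2; 10 starts row 3. P = [[2, 3, 4, 6], [8], [10]].
Insert 7: appended to row 1. P = [[2, 3, 4, 6, 7], [8], [10]].
Insert 1: 1 bumps 2 from row 1; 2 bumps 8 from row 2; 8 bumps 10 from row 3; 10 starts row 4. P = [[1, 3, 4, 6, 7], [2], [8], [10]].
Insert 9: appended to row 1. P = [[1, 3, 4, 6, 7, 9], [2], [8], [10]].
Insert 5: 5 bumps 6 from row 1; 6 appends to row 2. P = [[1, 3, 4, 5, 7, 9], [2, 6], [8], [10]].

So P = [[1, 3, 4, 5, 7, 9], [2, 6], [8], [10]].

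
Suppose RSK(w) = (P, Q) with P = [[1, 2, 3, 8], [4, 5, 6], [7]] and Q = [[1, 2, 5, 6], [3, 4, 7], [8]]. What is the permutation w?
4 5 1 2 7 8 6 3

Reverse the RSK construction: for i from n down to 1, find the cell of Q containing i, remove the entry at that cell from P, and reverse-bump it up through P; the value ejected from row 1 is w(i).

Step i=8: Q has 8 at row 3, column 1; remove 7 from row 3 of P and reverse-bump: 7 enters row 2 and ejects 6; 6 enters row 1 and ejects 3. So w(8) = 3. P is now [[1, 2, 6, 8], [4, 5, 7]].
Step i=7: Q has 7 at row 2, column 3; remove 7 from row 2 of P and reverse-bump: 7 enters row 1 and ejects 6. So w(7) = 6. P is now [[1, 2, 7, 8], [4, 5]].
Step i=6: Q has 6 at row 1, column 4; remove that cell from P, ejecting 8. So w(6) = 8. P is now [[1, 2, 7], [4, 5]].
Step i=5: Q has 5 at row 1, column 3; remove that cell from P, ejecting 7. So w(5) = 7. P is now [[1, 2], [4, 5]].
Step i=4: Q has 4 at row 2, column 2; remove 5 from row 2 of P and reverse-bump: 5 enters row 1 and ejects 2. So w(4) = 2. P is now [[1, 5], [4]].
Step i=3: Q has 3 at row 2, column 1; remove 4 from row 2 of P and reverse-bump: 4 enters row 1 and ejects 1. So w(3) = 1. P is now [[4, 5]].
Step i=2: Q has 2 at row 1, column 2; remove that cell from P, ejecting 5. So w(2) = 5. P is now [[4]].
Step i=1: Q has 1 at row 1, column 1; remove that cell from P, ejecting 4. So w(1) = 4. P is now [].

So w = 4 5 1 2 7 8 6 3.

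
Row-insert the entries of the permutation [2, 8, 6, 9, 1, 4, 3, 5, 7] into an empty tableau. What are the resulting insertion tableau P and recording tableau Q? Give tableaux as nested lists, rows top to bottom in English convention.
Insert each entry of the permutation into P by Schensted row insertion, recording in Q the position of each new cell.

Insert 2: appended to row 1. P = [[2]], Q = [[1]].
Insert 8: appended to row 1. P = [[2, 8]], Q = [[1, 2]].
Insert 6: 6 bumps 8 from row 1; 8 starts row 2. P = [[2, 6], [8]], Q = [[1, 2], [3]].
Insert 9: appended to row 1. P = [[2, 6, 9], [8]], Q = [[1, 2, 4], [3]].
Insert 1: 1 bumps 2 from row 1; 2 bumps 8 from row 2; 8 starts row 3. P = [[1, 6, 9], [2], [8]], Q = [[1, 2, 4], [3], [5]].
Insert 4: 4 bumps 6 from row 1; 6 appends to row 2. P = [[1, 4, 9], [2, 6], [8]], Q = [[1, 2, 4], [3, 6], [5]].
Insert 3: 3 bumps 4 from row 1; 4 bumps 6 from row 2; 6 bumps 8 from row 3; 8 starts row 4. P = [[1, 3, 9], [2, 4], [6], [8]], Q = [[1, 2, 4], [3, 6], [5], [7]].
Insert 5: 5 bumps 9 from row 1; 9 appends to row 2. P = [[1, 3, 5], [2, 4, 9], [6], [8]], Q = [[1, 2, 4], [3, 6, 8], [5], [7]].
Insert 7: appended to row 1. P = [[1, 3, 5, 7], [2, 4, 9], [6], [8]], Q = [[1, 2, 4, 9], [3, 6, 8], [5], [7]].

So P = [[1, 3, 5, 7], [2, 4, 9], [6], [8]], Q = [[1, 2, 4, 9], [3, 6, 8], [5], [7]].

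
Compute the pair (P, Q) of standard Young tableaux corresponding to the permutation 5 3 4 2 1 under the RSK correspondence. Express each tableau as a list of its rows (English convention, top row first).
Insert each entry of the permutation into P by Schensted row insertion, recording in Q the position of each new cell.

Insert 5: appended to row 1. P = [[5]].
Insert 3: 3 bumps 5 from row 1; 5 starts row 2. P = [[3], [5]].
Insert 4: appended to row 1. P = [[3, 4], [5]].
Insert 2: 2 bumps 3 from row 1; 3 bumps 5 from row 2; 5 starts row 3. P = [[2, 4], [3], [5]].
Insert 1: 1 bumps 2 from row 1; 2 bumps 3 from row 2; 3 bumps 5 from row 3; 5 starts row 4. P = [[1, 4], [2], [3], [5]].

So P = [[1, 4], [2], [3], [5]], Q = [[1, 3], [2], [4], [5]].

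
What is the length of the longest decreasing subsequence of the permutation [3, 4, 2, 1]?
3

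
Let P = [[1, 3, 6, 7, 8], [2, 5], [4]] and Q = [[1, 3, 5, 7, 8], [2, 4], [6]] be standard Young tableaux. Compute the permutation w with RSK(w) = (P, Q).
Reverse RSK: for i = n, n-1, ..., 1, locate i in Q, remove the corresponding corner cell from P, and reverse-bump its entry up through P; the value ejected from row 1 is w(i).

So w = 4 2 5 3 6 1 7 8.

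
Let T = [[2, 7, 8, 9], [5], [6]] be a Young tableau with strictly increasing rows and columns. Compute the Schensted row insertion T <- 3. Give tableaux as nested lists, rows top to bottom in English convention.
In row 1, 3 replaces 7 (the leftmost entry greater than 3); 7 is bumped to row 2. 7 is appended to row 2. The new tableau is [[2, 3, 8, 9], [5, 7], [6]].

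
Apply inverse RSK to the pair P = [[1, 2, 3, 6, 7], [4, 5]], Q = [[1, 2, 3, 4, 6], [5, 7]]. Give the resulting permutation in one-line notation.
1 4 5 6 2 7 3

Reverse the RSK construction: for i from n down to 1, find the cell of Q containing i, remove the entry at that cell from P, and reverse-bump it up through P; the value ejected from row 1 is w(i).

Step i=7: Q has 7 at row 2, column 2; remove 5 from row 2 of P and reverse-bump: 5 enters row 1 and ejects 3. So w(7) = 3. P is now [[1, 2, 5, 6, 7], [4]].
Step i=6: Q has 6 at row 1, column 5; remove that cell from P, ejecting 7. So w(6) = 7. P is now [[1, 2, 5, 6], [4]].
Step i=5: Q has 5 at row 2, column 1; remove 4 from row 2 of P and reverse-bump: 4 enters row 1 and ejects 2. So w(5) = 2. P is now [[1, 4, 5, 6]].
Step i=4: Q has 4 at row 1, column 4; remove that cell from P, ejecting 6. So w(4) = 6. P is now [[1, 4, 5]].
Step i=3: Q has 3 at row 1, column 3; remove that cell from P, ejecting 5. So w(3) = 5. P is now [[1, 4]].
Step i=2: Q has 2 at row 1, column 2; remove that cell from P, ejecting 4. So w(2) = 4. P is now [[1]].
Step i=1: Q has 1 at row 1, column 1; remove that cell from P, ejecting 1. So w(1) = 1. P is now [].

So w = 1 4 5 6 2 7 3.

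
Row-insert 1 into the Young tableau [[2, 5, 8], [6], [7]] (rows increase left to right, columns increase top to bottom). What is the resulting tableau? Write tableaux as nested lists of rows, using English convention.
[[1, 5, 8], [2], [6], [7]]

In row 1, 1 replaces 2 (the leftmost entry greater than 1); 2 is bumped to row 2. In row 2, 2 replaces 6 (the leftmost entry greater than 2); 6 is bumped to row 3. In row 3, 6 replaces 7 (the leftmost entry greater than 6); 7 is bumped to row 4. 7 starts a new row 4. The new tableau is [[1, 5, 8], [2], [6], [7]].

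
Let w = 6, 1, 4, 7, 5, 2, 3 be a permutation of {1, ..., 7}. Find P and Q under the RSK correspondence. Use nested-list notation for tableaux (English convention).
Insert each entry of the permutation into P by Schensted row insertion, recording in Q the position of each new cell.

After inserting 6: P = [[6]].
After inserting 1: P = [[1], [6]].
After inserting 4: P = [[1, 4], [6]].
After inserting 7: P = [[1, 4, 7], [6]].
After inserting 5: P = [[1, 4, 5], [6, 7]].
After inserting 2: P = [[1, 2, 5], [4, 7], [6]].
After inserting 3: P = [[1, 2, 3], [4, 5], [6, 7]].

So P = [[1, 2, 3], [4, 5], [6, 7]], Q = [[1, 3, 4], [2, 5], [6, 7]].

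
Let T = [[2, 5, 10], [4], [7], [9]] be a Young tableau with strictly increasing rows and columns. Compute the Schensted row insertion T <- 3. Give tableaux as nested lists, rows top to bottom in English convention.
In row 1, 3 replaces 5 (the leftmost entry greater than 3); 5 is bumped to row 2. 5 is appended to row 2. The new tableau is [[2, 3, 10], [4, 5], [7], [9]].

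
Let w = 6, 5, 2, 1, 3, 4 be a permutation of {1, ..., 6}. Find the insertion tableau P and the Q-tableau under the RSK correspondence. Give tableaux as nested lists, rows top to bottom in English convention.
Insert each entry of the permutation into P by Schensted row insertion, recording in Q the position of each new cell.

Insert 6: appended to row 1. P = [[6]].
Insert 5: 5 bumps 6 from row 1; 6 starts row 2. P = [[5], [6]].
Insert 2: 2 bumps 5 from row 1; 5 bumps 6 from row 2; 6 starts row 3. P = [[2], [5], [6]].
Insert 1: 1 bumps 2 from row 1; 2 bumps 5 from row 2; 5 bumps 6 from row 3; 6 starts row 4. P = [[1], [2], [5], [6]].
Insert 3: appended to row 1. P = [[1, 3], [2], [5], [6]].
Insert 4: appended to row 1. P = [[1, 3, 4], [2], [5], [6]].

So P = [[1, 3, 4], [2], [5], [6]], Q = [[1, 5, 6], [2], [3], [4]].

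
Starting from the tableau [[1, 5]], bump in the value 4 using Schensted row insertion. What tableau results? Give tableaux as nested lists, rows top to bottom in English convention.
[[1, 4], [5]]

In row 1, 4 replaces 5 (the leftmost entry greater than 4); 5 is bumped to row 2. 5 starts a new row 2. The new tableau is [[1, 4], [5]].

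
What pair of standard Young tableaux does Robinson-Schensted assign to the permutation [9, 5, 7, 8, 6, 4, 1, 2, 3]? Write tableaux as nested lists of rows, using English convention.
Insert each entry of the permutation into P by Schensted row insertion, recording in Q the position of each new cell.

After inserting 9: P = [[9]].
After inserting 5: P = [[5], [9]].
After inserting 7: P = [[5, 7], [9]].
After inserting 8: P = [[5, 7, 8], [9]].
After inserting 6: P = [[5, 6, 8], [7], [9]].
After inserting 4: P = [[4, 6, 8], [5], [7], [9]].
After inserting 1: P = [[1, 6, 8], [4], [5], [7], [9]].
After inserting 2: P = [[1, 2, 8], [4, 6], [5], [7], [9]].
After inserting 3: P = [[1, 2, 3], [4, 6, 8], [5], [7], [9]].

So P = [[1, 2, 3], [4, 6, 8], [5], [7], [9]], Q = [[1, 3, 4], [2, 8, 9], [5], [6], [7]].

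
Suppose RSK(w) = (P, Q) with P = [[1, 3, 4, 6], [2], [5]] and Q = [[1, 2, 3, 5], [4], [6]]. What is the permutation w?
2 3 5 4 6 1

Reverse the RSK construction: for i from n down to 1, find the cell of Q containing i, remove the entry at that cell from P, and reverse-bump it up through P; the value ejected from row 1 is w(i).

Step i=6: Q has 6 at row 3, column 1; remove 5 from row 3 of P and reverse-bump: 5 enters row 2 and ejects 2; 2 enters row 1 and ejects 1. So w(6) = 1. P is now [[2, 3, 4, 6], [5]].
Step i=5: Q has 5 at row 1, column 4; remove that cell from P, ejecting 6. So w(5) = 6. P is now [[2, 3, 4], [5]].
Step i=4: Q has 4 at row 2, column 1; remove 5 from row 2 of P and reverse-bump: 5 enters row 1 and ejects 4. So w(4) = 4. P is now [[2, 3, 5]].
Step i=3: Q has 3 at row 1, column 3; remove that cell from P, ejecting 5. So w(3) = 5. P is now [[2, 3]].
Step i=2: Q has 2 at row 1, column 2; remove that cell from P, ejecting 3. So w(2) = 3. P is now [[2]].
Step i=1: Q has 1 at row 1, column 1; remove that cell from P, ejecting 2. So w(1) = 2. P is now [].

So w = 2 3 5 4 6 1.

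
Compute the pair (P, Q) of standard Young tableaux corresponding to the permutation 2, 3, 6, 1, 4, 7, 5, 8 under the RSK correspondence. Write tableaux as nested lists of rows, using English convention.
Insert each entry of the permutation into P by Schensted row insertion, recording in Q the position of each new cell.

Insert 2: appended to row 1. P = [[2]], Q = [[1]].
Insert 3: appended to row 1. P = [[2, 3]], Q = [[1, 2]].
Insert 6: appended to row 1. P = [[2, 3, 6]], Q = [[1, 2, 3]].
Insert 1: 1 bumps 2 from row 1; 2 starts row 2. P = [[1, 3, 6], [2]], Q = [[1, 2, 3], [4]].
Insert 4: 4 bumps 6 from row 1; 6 appends to row 2. P = [[1, 3, 4], [2, 6]], Q = [[1, 2, 3], [4, 5]].
Insert 7: appended to row 1. P = [[1, 3, 4, 7], [2, 6]], Q = [[1, 2, 3, 6], [4, 5]].
Insert 5: 5 bumps 7 from row 1; 7 appends to row 2. P = [[1, 3, 4, 5], [2, 6, 7]], Q = [[1, 2, 3, 6], [4, 5, 7]].
Insert 8: appended to row 1. P = [[1, 3, 4, 5, 8], [2, 6, 7]], Q = [[1, 2, 3, 6, 8], [4, 5, 7]].

So P = [[1, 3, 4, 5, 8], [2, 6, 7]], Q = [[1, 2, 3, 6, 8], [4, 5, 7]].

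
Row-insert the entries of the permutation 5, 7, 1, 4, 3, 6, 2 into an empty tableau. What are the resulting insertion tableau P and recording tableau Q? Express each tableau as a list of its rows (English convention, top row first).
Insert each entry of the permutation into P by Schensted row insertion, recording in Q the position of each new cell.

Insert 5: appended to row 1. P = [[5]].
Insert 7: appended to row 1. P = [[5, 7]].
Insert 1: 1 bumps 5 from row 1; 5 starts row 2. P = [[1, 7], [5]].
Insert 4: 4 bumps 7 from row 1; 7 appends to row 2. P = [[1, 4], [5, 7]].
Insert 3: 3 bumps 4 from row 1; 4 bumps 5 from row 2; 5 starts row 3. P = [[1, 3], [4, 7], [5]].
Insert 6: appended to row 1. P = [[1, 3, 6], [4, 7], [5]].
Insert 2: 2 bumps 3 from row 1; 3 bumps 4 from row 2; 4 bumps 5 from row 3; 5 starts row 4. P = [[1, 2, 6], [3, 7], [4], [5]].

So P = [[1, 2, 6], [3, 7], [4], [5]], Q = [[1, 2, 6], [3, 4], [5], [7]].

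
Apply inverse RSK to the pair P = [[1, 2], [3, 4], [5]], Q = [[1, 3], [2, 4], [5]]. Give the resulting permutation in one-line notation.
Reverse the RSK construction: for i from n down to 1, find the cell of Q containing i, remove the entry at that cell from P, and reverse-bump it up through P; the value ejected from row 1 is w(i).

Step i=5: Q has 5 at row 3, column 1; remove 5 from row 3 of P and reverse-bump: 5 enters row 2 and ejects 4; 4 enters row 1 and ejects 2. So w(5) = 2. P is now [[1, 4], [3, 5]].
Step i=4: Q has 4 at row 2, column 2; remove 5 from row 2 of P and reverse-bump: 5 enters row 1 and ejects 4. So w(4) = 4. P is now [[1, 5], [3]].
Step i=3: Q has 3 at row 1, column 2; remove that cell from P, ejecting 5. So w(3) = 5. P is now [[1], [3]].
Step i=2: Q has 2 at row 2, column 1; remove 3 from row 2 of P and reverse-bump: 3 enters row 1 and ejects 1. So w(2) = 1. P is now [[3]].
Step i=1: Q has 1 at row 1, column 1; remove that cell from P, ejecting 3. So w(1) = 3. P is now [].

So w = 3 1 5 4 2.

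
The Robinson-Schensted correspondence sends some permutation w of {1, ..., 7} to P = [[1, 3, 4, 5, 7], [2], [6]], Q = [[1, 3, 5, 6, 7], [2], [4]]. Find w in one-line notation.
6 2 3 1 4 5 7

Reverse RSK: for i = n, n-1, ..., 1, locate i in Q, remove the corresponding corner cell from P, and reverse-bump its entry up through P; the value ejected from row 1 is w(i).

So w = 6 2 3 1 4 5 7.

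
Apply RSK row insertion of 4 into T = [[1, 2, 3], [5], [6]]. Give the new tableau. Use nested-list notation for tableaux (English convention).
4 is larger than every entry of row 1, so it is appended to row 1. The new tableau is [[1, 2, 3, 4], [5], [6]].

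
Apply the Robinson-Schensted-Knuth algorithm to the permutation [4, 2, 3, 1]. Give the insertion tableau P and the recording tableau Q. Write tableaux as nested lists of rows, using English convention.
P = [[1, 3], [2], [4]], Q = [[1, 3], [2], [4]]

Insert each entry of the permutation into P by Schensted row insertion, recording in Q the position of each new cell.

Insert 4: appended to row 1. P = [[4]].
Insert 2: 2 bumps 4 from row 1; 4 starts row 2. P = [[2], [4]].
Insert 3: appended to row 1. P = [[2, 3], [4]].
Insert 1: 1 bumps 2 from row 1; 2 bumps 4 from row 2; 4 starts row 3. P = [[1, 3], [2], [4]].

So P = [[1, 3], [2], [4]], Q = [[1, 3], [2], [4]].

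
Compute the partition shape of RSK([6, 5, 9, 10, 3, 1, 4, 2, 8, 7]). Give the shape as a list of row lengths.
[3, 3, 3, 1]

Row-insert each entry into an empty tableau.

After inserting 6: P = [[6]].
After inserting 5: P = [[5], [6]].
After inserting 9: P = [[5, 9], [6]].
After inserting 10: P = [[5, 9, 10], [6]].
After inserting 3: P = [[3, 9, 10], [5], [6]].
After inserting 1: P = [[1, 9, 10], [3], [5], [6]].
After inserting 4: P = [[1, 4, 10], [3, 9], [5], [6]].
After inserting 2: P = [[1, 2, 10], [3, 4], [5, 9], [6]].
After inserting 8: P = [[1, 2, 8], [3, 4, 10], [5, 9], [6]].
After inserting 7: P = [[1, 2, 7], [3, 4, 8], [5, 9, 10], [6]].

The final insertion tableau P = [[1, 2, 7], [3, 4, 8], [5, 9, 10], [6]] has shape [3, 3, 3, 1].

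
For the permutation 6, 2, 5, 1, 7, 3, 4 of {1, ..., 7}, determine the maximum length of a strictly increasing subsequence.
3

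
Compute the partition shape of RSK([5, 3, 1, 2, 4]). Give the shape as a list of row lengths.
[3, 1, 1]

Row-insert each entry into an empty tableau.

After inserting 5: P = [[5]].
After inserting 3: P = [[3], [5]].
After inserting 1: P = [[1], [3], [5]].
After inserting 2: P = [[1, 2], [3], [5]].
After inserting 4: P = [[1, 2, 4], [3], [5]].

The final insertion tableau P = [[1, 2, 4], [3], [5]] has shape [3, 1, 1].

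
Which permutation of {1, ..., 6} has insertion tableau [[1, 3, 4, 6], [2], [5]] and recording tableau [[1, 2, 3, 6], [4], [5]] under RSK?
2 3 5 4 1 6

Reverse the RSK construction: for i from n down to 1, find the cell of Q containing i, remove the entry at that cell from P, and reverse-bump it up through P; the value ejected from row 1 is w(i).

Step i=6: Q has 6 at row 1, column 4; remove that cell from P, ejecting 6. So w(6) = 6. P is now [[1, 3, 4], [2], [5]].
Step i=5: Q has 5 at row 3, column 1; remove 5 from row 3 of P and reverse-bump: 5 enters row 2 and ejects 2; 2 enters row 1 and ejects 1. So w(5) = 1. P is now [[2, 3, 4], [5]].
Step i=4: Q has 4 at row 2, column 1; remove 5 from row 2 of P and reverse-bump: 5 enters row 1 and ejects 4. So w(4) = 4. P is now [[2, 3, 5]].
Step i=3: Q has 3 at row 1, column 3; remove that cell from P, ejecting 5. So w(3) = 5. P is now [[2, 3]].
Step i=2: Q has 2 at row 1, column 2; remove that cell from P, ejecting 3. So w(2) = 3. P is now [[2]].
Step i=1: Q has 1 at row 1, column 1; remove that cell from P, ejecting 2. So w(1) = 2. P is now [].

So w = 2 3 5 4 1 6.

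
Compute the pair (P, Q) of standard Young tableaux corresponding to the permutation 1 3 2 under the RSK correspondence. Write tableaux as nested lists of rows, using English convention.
Insert each entry of the permutation into P by Schensted row insertion, recording in Q the position of each new cell.

Insert 1: appended to row 1. P = [[1]].
Insert 3: appended to row 1. P = [[1, 3]].
Insert 2: 2 bumps 3 from row 1; 3 starts row 2. P = [[1, 2], [3]].

So P = [[1, 2], [3]], Q = [[1, 2], [3]].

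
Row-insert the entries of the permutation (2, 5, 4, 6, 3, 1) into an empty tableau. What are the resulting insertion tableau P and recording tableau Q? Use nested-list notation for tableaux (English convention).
Insert each entry of the permutation into P by Schensted row insertion, recording in Q the position of each new cell.

Insert 2: appended to row 1. P = [[2]].
Insert 5: appended to row 1. P = [[2, 5]].
Insert 4: 4 bumps 5 from row 1; 5 starts row 2. P = [[2, 4], [5]].
Insert 6: appended to row 1. P = [[2, 4, 6], [5]].
Insert 3: 3 bumps 4 from row 1; 4 bumps 5 from row 2; 5 starts row 3. P = [[2, 3, 6], [4], [5]].
Insert 1: 1 bumps 2 from row 1; 2 bumps 4 from row 2; 4 bumps 5 from row 3; 5 starts row 4. P = [[1, 3, 6], [2], [4], [5]].

So P = [[1, 3, 6], [2], [4], [5]], Q = [[1, 2, 4], [3], [5], [6]].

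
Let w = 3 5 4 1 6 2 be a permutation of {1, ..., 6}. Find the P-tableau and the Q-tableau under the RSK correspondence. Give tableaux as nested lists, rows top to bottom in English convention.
Insert each entry of the permutation into P by Schensted row insertion, recording in Q the position of each new cell.

After inserting 3: P = [[3]].
After inserting 5: P = [[3, 5]].
After inserting 4: P = [[3, 4], [5]].
After inserting 1: P = [[1, 4], [3], [5]].
After inserting 6: P = [[1, 4, 6], [3], [5]].
After inserting 2: P = [[1, 2, 6], [3, 4], [5]].

So P = [[1, 2, 6], [3, 4], [5]], Q = [[1, 2, 5], [3, 6], [4]].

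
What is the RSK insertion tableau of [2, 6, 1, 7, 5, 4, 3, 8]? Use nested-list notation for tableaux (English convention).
P = [[1, 3, 7, 8], [2, 4], [5], [6]]

Insert 2: appended to row 1. P = [[2]].
Insert 6: appended to row 1. P = [[2, 6]].
Insert 1: 1 bumps 2 from row 1; 2 starts row 2. P = [[1, 6], [2]].
Insert 7: appended to row 1. P = [[1, 6, 7], [2]].
Insert 5: 5 bumps 6 from row 1; 6 appends to row 2. P = [[1, 5, 7], [2, 6]].
Insert 4: 4 bumps 5 from row 1; 5 bumps 6 from row 2; 6 starts row 3. P = [[1, 4, 7], [2, 5], [6]].
Insert 3: 3 bumps 4 from row 1; 4 bumps 5 from row 2; 5 bumps 6 from row 3; 6 starts row 4. P = [[1, 3, 7], [2, 4], [5], [6]].
Insert 8: appended to row 1. P = [[1, 3, 7, 8], [2, 4], [5], [6]].

So P = [[1, 3, 7, 8], [2, 4], [5], [6]].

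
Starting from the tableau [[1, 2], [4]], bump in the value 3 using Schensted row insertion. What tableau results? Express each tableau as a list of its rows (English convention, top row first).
3 is larger than every entry of row 1, so it is appended to row 1. The new tableau is [[1, 2, 3], [4]].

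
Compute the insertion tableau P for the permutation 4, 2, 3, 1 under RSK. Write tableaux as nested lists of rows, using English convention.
After inserting 4: P = [[4]].
After inserting 2: P = [[2], [4]].
After inserting 3: P = [[2, 3], [4]].
After inserting 1: P = [[1, 3], [2], [4]].

So P = [[1, 3], [2], [4]].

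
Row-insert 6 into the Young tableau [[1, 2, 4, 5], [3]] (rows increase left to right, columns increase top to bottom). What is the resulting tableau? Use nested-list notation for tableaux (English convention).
[[1, 2, 4, 5, 6], [3]]

6 is larger than every entry of row 1, so it is appended to row 1. The new tableau is [[1, 2, 4, 5, 6], [3]].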